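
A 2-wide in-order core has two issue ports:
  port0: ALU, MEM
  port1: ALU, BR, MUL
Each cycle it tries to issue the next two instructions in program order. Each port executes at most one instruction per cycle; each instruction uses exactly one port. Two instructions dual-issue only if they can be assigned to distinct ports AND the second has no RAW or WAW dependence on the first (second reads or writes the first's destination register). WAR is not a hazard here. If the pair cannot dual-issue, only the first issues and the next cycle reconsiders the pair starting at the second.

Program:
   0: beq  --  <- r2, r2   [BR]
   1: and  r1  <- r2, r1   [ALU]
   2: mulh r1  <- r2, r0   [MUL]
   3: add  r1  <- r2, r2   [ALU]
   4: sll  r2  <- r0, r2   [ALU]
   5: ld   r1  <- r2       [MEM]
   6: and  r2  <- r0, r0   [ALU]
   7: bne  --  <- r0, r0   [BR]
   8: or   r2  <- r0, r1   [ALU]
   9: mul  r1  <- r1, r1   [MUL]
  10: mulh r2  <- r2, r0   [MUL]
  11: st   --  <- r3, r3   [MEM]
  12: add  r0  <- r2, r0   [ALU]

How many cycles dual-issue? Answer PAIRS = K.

0. beq.BR+and.ALU @i0,i1  | pair
1. mulh.MUL @i2  | WAW r1
2. add.ALU+sll.ALU @i3,i4  | pair
3. ld.MEM+and.ALU @i5,i6  | pair
4. bne.BR+or.ALU @i7,i8  | pair
5. mul.MUL @i9  | no-port MUL/MUL
6. mulh.MUL+st.MEM @i10,i11  | pair
7. add.ALU @i12  | tail

PAIRS = 5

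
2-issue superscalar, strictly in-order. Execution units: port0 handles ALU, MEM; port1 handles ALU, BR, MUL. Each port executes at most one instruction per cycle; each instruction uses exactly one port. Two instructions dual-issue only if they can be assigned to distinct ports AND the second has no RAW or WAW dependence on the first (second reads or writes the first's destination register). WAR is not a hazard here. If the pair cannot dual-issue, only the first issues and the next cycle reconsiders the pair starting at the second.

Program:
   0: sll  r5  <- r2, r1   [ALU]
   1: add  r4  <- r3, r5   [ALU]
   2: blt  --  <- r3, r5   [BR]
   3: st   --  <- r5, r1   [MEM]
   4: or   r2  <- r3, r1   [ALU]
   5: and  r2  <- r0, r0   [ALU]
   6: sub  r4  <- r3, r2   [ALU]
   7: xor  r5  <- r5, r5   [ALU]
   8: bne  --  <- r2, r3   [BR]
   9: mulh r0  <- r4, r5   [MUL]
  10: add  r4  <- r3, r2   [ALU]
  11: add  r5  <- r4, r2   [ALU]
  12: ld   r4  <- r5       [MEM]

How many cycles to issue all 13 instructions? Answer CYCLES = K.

CYCLES = 9

#0 head=0: sll.ALU i0 RAW r5
#1 head=1: add.ALU+blt.BR i1+i2 2-wide
#2 head=3: st.MEM+or.ALU i3+i4 2-wide
#3 head=5: and.ALU i5 RAW r2
#4 head=6: sub.ALU+xor.ALU i6+i7 2-wide
#5 head=8: bne.BR i8 no-port BR/MUL
#6 head=9: mulh.MUL+add.ALU i9+i10 2-wide
#7 head=11: add.ALU i11 RAW r5
#8 head=12: ld.MEM i12 tail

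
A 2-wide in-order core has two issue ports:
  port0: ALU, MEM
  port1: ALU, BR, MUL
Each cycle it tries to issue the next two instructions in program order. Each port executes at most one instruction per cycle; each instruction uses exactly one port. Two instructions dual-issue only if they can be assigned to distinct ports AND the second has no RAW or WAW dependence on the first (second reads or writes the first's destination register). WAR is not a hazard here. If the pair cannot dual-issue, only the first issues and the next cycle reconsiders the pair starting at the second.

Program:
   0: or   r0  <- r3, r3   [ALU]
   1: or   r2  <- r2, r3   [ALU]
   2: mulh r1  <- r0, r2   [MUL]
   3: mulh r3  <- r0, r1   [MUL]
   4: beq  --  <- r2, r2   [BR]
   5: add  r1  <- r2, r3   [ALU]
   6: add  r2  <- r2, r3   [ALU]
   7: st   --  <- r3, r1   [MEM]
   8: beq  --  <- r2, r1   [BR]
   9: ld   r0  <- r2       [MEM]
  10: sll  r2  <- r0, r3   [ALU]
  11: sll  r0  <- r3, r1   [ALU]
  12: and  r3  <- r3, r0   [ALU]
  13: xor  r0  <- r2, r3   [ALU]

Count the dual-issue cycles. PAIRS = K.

PAIRS = 5

t=0 i0+i1:or/or ; dual
t=1 i2:mulh ; no-port MUL/MUL
t=2 i3:mulh ; no-port MUL/BR
t=3 i4+i5:beq/add ; dual
t=4 i6+i7:add/st ; dual
t=5 i8+i9:beq/ld ; dual
t=6 i10+i11:sll/sll ; dual
t=7 i12:and ; RAW r3
t=8 i13:xor ; tail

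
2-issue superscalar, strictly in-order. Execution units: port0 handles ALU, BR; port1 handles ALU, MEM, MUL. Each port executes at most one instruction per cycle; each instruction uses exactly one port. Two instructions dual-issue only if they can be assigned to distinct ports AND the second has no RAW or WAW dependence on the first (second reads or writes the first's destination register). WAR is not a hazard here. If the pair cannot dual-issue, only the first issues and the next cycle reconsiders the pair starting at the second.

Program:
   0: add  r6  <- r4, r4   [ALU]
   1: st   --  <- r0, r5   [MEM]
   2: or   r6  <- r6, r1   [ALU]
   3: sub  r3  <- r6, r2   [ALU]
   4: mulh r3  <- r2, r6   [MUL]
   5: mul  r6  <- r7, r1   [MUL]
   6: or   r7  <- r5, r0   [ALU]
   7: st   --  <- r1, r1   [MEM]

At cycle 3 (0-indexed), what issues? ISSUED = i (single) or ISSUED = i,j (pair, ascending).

ISSUED = 4

0. add.ALU;st.MEM @i0+i1  | 2-wide
1. or.ALU @i2  | RAW r6
2. sub.ALU @i3  | WAW r3
3. mulh.MUL @i4  | no-port MUL/MUL
4. mul.MUL;or.ALU @i5+i6  | 2-wide
5. st.MEM @i7  | tail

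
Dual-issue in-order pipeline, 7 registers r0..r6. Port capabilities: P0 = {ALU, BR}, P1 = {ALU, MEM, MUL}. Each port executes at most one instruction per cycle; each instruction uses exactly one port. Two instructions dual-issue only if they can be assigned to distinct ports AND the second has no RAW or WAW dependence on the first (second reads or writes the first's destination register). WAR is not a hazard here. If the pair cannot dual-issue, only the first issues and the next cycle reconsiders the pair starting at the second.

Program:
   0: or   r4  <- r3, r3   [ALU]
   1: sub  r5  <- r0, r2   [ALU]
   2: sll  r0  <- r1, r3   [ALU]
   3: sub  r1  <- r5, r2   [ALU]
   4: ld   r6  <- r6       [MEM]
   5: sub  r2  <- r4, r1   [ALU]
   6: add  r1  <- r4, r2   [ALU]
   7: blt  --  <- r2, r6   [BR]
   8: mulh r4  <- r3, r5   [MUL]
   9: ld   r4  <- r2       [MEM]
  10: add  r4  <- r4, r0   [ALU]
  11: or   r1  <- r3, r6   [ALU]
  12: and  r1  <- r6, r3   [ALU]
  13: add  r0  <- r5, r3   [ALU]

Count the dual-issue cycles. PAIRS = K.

0. or.ALU/sub.ALU @i0+i1  | pair
1. sll.ALU/sub.ALU @i2+i3  | pair
2. ld.MEM/sub.ALU @i4+i5  | pair
3. add.ALU/blt.BR @i6+i7  | pair
4. mulh.MUL @i8  | no-port MUL/MEM
5. ld.MEM @i9  | RAW+WAW r4
6. add.ALU/or.ALU @i10+i11  | pair
7. and.ALU/add.ALU @i12+i13  | pair

PAIRS = 6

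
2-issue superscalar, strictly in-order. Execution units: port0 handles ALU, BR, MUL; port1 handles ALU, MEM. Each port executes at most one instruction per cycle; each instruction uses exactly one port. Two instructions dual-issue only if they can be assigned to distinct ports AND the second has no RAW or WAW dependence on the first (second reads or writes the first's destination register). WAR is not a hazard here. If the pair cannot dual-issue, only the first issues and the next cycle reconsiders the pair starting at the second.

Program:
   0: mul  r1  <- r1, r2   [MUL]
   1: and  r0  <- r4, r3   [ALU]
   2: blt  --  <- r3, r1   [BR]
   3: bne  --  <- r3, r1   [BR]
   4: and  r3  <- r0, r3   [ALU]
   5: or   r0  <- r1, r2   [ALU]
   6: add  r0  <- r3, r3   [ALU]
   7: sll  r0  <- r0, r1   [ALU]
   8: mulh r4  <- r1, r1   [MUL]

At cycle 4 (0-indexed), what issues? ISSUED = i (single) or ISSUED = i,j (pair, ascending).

t=0 i0,i1:mul.MUL+and.ALU ; pair
t=1 i2:blt.BR ; no-port BR/BR
t=2 i3,i4:bne.BR+and.ALU ; pair
t=3 i5:or.ALU ; WAW r0
t=4 i6:add.ALU ; RAW+WAW r0
t=5 i7,i8:sll.ALU+mulh.MUL ; pair

ISSUED = 6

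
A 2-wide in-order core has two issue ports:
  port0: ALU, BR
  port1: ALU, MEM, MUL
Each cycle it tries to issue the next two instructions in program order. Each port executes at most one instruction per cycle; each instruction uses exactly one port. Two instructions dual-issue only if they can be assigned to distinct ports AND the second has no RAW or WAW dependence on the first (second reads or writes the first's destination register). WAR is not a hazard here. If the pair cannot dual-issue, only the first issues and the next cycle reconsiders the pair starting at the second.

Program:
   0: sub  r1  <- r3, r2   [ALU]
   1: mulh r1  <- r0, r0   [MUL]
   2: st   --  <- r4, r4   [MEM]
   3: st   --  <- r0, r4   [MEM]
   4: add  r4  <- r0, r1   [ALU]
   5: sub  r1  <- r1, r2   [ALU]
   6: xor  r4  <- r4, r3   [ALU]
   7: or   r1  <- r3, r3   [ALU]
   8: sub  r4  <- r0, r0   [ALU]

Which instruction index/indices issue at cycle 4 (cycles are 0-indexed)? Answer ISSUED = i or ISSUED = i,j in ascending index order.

[0] i0  sub.ALU  -- WAW r1
[1] i1  mulh.MUL  -- no-port MUL/MEM
[2] i2  st.MEM  -- no-port MEM/MEM
[3] i3+i4  st.MEM;add.ALU  -- dual
[4] i5+i6  sub.ALU;xor.ALU  -- dual
[5] i7+i8  or.ALU;sub.ALU  -- dual

ISSUED = 5,6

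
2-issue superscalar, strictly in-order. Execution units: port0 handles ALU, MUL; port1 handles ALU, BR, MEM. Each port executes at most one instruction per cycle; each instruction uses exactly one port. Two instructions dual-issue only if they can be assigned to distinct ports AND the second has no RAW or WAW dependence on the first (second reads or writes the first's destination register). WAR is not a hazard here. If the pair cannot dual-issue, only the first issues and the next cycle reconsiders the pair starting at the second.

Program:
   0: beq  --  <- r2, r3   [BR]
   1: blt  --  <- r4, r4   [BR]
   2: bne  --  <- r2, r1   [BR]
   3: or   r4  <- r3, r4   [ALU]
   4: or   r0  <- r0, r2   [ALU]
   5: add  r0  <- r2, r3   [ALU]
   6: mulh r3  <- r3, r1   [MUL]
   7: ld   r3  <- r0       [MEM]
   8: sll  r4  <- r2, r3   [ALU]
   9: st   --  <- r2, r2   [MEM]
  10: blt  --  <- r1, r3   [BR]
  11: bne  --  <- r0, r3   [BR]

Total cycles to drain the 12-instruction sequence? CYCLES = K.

CYCLES = 9

[0] i0  beq.BR  -- no-port BR/BR
[1] i1  blt.BR  -- no-port BR/BR
[2] i2,i3  bne.BR or.ALU  -- 2-wide
[3] i4  or.ALU  -- WAW r0
[4] i5,i6  add.ALU mulh.MUL  -- 2-wide
[5] i7  ld.MEM  -- RAW r3
[6] i8,i9  sll.ALU st.MEM  -- 2-wide
[7] i10  blt.BR  -- no-port BR/BR
[8] i11  bne.BR  -- tail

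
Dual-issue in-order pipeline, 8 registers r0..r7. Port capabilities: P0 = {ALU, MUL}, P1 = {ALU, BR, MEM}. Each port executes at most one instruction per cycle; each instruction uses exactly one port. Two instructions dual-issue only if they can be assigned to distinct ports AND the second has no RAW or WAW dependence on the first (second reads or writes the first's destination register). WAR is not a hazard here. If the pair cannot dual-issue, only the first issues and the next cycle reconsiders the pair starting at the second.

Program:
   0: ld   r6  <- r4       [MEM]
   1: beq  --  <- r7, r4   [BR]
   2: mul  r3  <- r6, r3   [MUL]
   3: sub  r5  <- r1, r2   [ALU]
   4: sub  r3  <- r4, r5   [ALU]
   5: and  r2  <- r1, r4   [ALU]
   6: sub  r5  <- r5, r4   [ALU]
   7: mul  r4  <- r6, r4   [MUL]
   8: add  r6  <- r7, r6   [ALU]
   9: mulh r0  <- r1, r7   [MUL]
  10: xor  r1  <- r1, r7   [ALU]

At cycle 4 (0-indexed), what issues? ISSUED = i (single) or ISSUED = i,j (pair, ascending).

ISSUED = 6,7

[0] i0  ld  -- no-port MEM/BR
[1] i1&i2  beq+mul  -- 2-wide
[2] i3  sub  -- RAW r5
[3] i4&i5  sub+and  -- 2-wide
[4] i6&i7  sub+mul  -- 2-wide
[5] i8&i9  add+mulh  -- 2-wide
[6] i10  xor  -- tail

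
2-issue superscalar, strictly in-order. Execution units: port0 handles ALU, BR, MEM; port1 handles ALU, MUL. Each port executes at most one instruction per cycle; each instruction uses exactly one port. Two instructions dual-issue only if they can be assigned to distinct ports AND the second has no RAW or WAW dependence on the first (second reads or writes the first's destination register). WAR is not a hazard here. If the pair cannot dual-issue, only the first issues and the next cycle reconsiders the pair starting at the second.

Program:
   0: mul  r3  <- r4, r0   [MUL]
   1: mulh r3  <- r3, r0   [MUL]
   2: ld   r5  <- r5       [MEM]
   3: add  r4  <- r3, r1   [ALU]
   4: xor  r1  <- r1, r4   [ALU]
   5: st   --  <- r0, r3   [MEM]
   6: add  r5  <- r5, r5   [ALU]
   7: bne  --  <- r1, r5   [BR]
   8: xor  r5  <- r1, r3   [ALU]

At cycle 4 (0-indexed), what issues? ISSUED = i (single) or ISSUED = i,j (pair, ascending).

t=0 i0:mul ; no-port MUL/MUL
t=1 i1+i2:mulh/ld ; 2-wide
t=2 i3:add ; RAW r4
t=3 i4+i5:xor/st ; 2-wide
t=4 i6:add ; RAW r5
t=5 i7+i8:bne/xor ; 2-wide

ISSUED = 6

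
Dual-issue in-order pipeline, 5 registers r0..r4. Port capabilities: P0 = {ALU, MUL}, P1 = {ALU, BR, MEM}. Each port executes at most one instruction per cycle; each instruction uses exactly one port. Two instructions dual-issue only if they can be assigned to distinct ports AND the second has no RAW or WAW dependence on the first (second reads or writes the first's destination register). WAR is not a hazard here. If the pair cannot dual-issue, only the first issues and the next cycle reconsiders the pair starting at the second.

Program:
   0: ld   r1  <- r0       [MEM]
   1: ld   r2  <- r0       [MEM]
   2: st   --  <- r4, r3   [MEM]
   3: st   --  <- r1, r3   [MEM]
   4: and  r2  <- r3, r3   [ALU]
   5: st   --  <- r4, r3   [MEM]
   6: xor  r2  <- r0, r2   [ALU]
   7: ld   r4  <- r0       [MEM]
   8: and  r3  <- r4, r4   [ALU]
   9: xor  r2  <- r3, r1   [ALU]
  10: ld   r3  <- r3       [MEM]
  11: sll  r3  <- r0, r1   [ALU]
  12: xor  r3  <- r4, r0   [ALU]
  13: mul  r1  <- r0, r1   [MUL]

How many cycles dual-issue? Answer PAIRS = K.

PAIRS = 4

[0] i0  ld  -- no-port MEM/MEM
[1] i1  ld  -- no-port MEM/MEM
[2] i2  st  -- no-port MEM/MEM
[3] i3/i4  st and  -- dual
[4] i5/i6  st xor  -- dual
[5] i7  ld  -- RAW r4
[6] i8  and  -- RAW r3
[7] i9/i10  xor ld  -- dual
[8] i11  sll  -- WAW r3
[9] i12/i13  xor mul  -- dual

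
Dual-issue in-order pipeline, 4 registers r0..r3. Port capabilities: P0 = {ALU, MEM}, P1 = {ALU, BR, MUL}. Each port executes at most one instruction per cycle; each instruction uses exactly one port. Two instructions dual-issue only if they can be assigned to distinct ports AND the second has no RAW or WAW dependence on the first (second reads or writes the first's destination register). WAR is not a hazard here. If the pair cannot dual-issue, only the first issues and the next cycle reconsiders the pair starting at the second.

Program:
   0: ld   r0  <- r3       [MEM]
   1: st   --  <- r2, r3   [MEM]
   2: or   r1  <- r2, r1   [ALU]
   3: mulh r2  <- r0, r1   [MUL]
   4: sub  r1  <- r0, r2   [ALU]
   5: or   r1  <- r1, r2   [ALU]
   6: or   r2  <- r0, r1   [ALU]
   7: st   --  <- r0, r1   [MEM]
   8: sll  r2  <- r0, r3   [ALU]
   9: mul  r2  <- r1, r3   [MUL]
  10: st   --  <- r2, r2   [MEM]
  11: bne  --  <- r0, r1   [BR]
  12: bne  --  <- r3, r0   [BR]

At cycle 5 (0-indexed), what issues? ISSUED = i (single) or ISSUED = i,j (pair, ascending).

  cy0 -> i0 (ld) no-port MEM/MEM
  cy1 -> i1&i2 (st;or) 2-wide
  cy2 -> i3 (mulh) RAW r2
  cy3 -> i4 (sub) RAW+WAW r1
  cy4 -> i5 (or) RAW r1
  cy5 -> i6&i7 (or;st) 2-wide
  cy6 -> i8 (sll) WAW r2
  cy7 -> i9 (mul) RAW r2
  cy8 -> i10&i11 (st;bne) 2-wide
  cy9 -> i12 (bne) tail

ISSUED = 6,7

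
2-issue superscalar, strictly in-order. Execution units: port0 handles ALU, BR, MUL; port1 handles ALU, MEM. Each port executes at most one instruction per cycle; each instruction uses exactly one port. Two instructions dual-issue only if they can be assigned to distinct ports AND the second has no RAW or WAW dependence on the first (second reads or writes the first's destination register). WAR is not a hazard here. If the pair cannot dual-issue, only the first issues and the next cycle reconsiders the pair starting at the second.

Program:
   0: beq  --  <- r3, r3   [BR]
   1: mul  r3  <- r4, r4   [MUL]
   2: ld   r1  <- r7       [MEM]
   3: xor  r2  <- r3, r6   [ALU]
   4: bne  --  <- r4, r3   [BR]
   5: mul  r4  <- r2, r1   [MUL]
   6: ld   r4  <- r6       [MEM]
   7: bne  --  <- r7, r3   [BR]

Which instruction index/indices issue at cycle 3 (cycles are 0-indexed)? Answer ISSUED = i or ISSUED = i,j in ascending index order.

ISSUED = 5

t=0 i0:beq ; no-port BR/MUL
t=1 i1,i2:mul;ld ; 2-wide
t=2 i3,i4:xor;bne ; 2-wide
t=3 i5:mul ; WAW r4
t=4 i6,i7:ld;bne ; 2-wide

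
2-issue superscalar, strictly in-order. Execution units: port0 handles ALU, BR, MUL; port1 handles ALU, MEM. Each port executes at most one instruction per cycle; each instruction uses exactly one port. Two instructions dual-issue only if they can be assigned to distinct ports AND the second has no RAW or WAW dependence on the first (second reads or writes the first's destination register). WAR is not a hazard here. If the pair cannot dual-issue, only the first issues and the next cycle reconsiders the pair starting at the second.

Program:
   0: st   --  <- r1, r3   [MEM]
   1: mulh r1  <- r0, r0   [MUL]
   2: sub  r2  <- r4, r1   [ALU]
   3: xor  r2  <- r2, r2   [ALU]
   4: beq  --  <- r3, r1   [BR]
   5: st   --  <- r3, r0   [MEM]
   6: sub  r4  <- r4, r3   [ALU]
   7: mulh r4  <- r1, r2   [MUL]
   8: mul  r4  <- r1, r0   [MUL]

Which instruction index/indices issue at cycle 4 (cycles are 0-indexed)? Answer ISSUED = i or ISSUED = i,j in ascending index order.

ISSUED = 7

  cy0 -> i0+i1 (st;mulh) dual
  cy1 -> i2 (sub) RAW+WAW r2
  cy2 -> i3+i4 (xor;beq) dual
  cy3 -> i5+i6 (st;sub) dual
  cy4 -> i7 (mulh) no-port MUL/MUL
  cy5 -> i8 (mul) tail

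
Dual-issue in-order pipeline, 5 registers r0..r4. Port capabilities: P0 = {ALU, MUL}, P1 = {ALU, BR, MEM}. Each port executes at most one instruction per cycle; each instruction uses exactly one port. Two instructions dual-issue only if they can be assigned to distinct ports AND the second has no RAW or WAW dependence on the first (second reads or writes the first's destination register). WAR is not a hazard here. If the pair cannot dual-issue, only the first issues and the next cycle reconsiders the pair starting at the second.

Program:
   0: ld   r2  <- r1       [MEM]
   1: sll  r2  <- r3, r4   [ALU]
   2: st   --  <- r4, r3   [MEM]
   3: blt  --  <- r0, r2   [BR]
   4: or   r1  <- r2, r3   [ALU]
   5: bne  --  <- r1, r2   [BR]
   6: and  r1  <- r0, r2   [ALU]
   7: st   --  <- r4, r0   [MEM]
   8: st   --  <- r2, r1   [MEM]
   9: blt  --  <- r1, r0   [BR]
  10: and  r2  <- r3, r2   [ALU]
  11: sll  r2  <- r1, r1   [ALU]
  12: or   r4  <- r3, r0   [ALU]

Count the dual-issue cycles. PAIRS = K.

PAIRS = 5

  cy0 -> i0 (ld) WAW r2
  cy1 -> i1/i2 (sll/st) 2-wide
  cy2 -> i3/i4 (blt/or) 2-wide
  cy3 -> i5/i6 (bne/and) 2-wide
  cy4 -> i7 (st) no-port MEM/MEM
  cy5 -> i8 (st) no-port MEM/BR
  cy6 -> i9/i10 (blt/and) 2-wide
  cy7 -> i11/i12 (sll/or) 2-wide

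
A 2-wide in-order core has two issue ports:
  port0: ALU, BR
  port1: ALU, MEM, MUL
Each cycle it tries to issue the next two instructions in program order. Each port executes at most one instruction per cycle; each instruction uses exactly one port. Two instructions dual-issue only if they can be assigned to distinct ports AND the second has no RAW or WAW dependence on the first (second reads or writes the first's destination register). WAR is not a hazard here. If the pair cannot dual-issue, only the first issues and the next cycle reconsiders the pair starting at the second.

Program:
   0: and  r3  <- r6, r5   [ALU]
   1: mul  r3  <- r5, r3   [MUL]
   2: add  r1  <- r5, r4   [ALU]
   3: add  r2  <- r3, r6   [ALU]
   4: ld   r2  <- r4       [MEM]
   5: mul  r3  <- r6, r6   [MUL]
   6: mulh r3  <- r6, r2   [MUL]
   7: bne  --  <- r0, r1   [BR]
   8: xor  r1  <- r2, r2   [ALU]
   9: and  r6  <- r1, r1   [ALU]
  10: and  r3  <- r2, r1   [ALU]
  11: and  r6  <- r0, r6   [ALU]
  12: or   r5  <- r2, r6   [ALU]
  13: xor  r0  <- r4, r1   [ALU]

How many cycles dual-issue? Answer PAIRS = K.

PAIRS = 4

#0 head=0: and i0 RAW+WAW r3
#1 head=1: mul+add i1,i2 2-wide
#2 head=3: add i3 WAW r2
#3 head=4: ld i4 no-port MEM/MUL
#4 head=5: mul i5 no-port MUL/MUL
#5 head=6: mulh+bne i6,i7 2-wide
#6 head=8: xor i8 RAW r1
#7 head=9: and+and i9,i10 2-wide
#8 head=11: and i11 RAW r6
#9 head=12: or+xor i12,i13 2-wide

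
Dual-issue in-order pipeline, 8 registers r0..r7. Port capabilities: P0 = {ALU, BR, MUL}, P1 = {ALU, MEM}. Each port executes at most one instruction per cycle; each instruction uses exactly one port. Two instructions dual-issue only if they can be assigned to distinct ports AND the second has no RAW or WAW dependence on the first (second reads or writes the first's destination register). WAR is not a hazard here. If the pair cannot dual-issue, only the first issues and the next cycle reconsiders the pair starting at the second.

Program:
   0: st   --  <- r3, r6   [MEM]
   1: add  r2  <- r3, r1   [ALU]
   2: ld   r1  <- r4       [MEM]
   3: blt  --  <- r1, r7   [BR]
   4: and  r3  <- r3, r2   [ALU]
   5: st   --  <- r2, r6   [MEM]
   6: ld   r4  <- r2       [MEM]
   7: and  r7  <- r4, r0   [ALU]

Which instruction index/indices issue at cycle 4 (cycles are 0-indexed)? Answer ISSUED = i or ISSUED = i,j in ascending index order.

ISSUED = 6

t=0 i0/i1:st add ; 2-wide
t=1 i2:ld ; RAW r1
t=2 i3/i4:blt and ; 2-wide
t=3 i5:st ; no-port MEM/MEM
t=4 i6:ld ; RAW r4
t=5 i7:and ; tail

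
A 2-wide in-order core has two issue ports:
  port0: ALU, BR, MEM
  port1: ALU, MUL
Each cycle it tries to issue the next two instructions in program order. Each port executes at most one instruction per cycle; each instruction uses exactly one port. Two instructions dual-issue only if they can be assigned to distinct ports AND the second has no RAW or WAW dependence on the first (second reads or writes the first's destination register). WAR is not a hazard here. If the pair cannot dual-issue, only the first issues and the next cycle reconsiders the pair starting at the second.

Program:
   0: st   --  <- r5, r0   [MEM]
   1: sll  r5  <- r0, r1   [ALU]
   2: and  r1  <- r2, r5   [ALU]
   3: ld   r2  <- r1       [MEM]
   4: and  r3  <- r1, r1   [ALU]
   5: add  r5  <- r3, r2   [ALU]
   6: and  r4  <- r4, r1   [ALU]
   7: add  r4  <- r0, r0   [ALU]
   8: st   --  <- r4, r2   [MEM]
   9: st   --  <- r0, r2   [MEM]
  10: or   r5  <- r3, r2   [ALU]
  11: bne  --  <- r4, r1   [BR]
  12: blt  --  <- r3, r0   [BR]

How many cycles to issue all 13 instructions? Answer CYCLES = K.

CYCLES = 9

[0] i0&i1  st.MEM+sll.ALU  -- dual
[1] i2  and.ALU  -- RAW r1
[2] i3&i4  ld.MEM+and.ALU  -- dual
[3] i5&i6  add.ALU+and.ALU  -- dual
[4] i7  add.ALU  -- RAW r4
[5] i8  st.MEM  -- no-port MEM/MEM
[6] i9&i10  st.MEM+or.ALU  -- dual
[7] i11  bne.BR  -- no-port BR/BR
[8] i12  blt.BR  -- tail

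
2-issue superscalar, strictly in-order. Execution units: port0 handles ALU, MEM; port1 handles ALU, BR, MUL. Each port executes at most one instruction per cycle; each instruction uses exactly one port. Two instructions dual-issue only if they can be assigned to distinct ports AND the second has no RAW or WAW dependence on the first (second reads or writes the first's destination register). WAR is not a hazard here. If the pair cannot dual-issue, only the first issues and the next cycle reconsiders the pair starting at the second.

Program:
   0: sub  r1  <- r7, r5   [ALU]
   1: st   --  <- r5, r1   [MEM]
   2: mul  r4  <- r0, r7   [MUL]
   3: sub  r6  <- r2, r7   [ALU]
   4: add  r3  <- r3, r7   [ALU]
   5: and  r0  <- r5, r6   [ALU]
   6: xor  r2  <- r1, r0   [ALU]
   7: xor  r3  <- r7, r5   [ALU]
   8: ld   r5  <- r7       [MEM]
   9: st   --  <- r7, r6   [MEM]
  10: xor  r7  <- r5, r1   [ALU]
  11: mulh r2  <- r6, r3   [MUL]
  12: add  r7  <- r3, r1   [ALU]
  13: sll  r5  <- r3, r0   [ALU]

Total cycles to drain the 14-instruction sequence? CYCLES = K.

CYCLES = 9

c0: i0 sub.ALU  RAW r1
c1: i1&i2 st.MEM mul.MUL  dual
c2: i3&i4 sub.ALU add.ALU  dual
c3: i5 and.ALU  RAW r0
c4: i6&i7 xor.ALU xor.ALU  dual
c5: i8 ld.MEM  no-port MEM/MEM
c6: i9&i10 st.MEM xor.ALU  dual
c7: i11&i12 mulh.MUL add.ALU  dual
c8: i13 sll.ALU  tail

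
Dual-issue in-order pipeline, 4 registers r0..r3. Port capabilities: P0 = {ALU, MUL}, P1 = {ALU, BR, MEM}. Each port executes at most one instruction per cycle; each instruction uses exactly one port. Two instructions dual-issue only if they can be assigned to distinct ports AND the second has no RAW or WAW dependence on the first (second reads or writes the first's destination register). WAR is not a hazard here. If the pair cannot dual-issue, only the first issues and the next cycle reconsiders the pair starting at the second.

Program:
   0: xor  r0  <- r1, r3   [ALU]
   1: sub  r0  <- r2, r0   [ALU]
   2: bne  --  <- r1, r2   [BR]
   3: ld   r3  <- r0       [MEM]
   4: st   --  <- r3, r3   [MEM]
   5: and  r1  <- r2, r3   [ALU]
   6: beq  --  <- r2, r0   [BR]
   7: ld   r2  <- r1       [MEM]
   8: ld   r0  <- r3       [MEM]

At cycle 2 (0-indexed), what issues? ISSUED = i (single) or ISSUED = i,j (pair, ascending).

ISSUED = 3

0. xor @i0  | RAW+WAW r0
1. sub/bne @i1+i2  | 2-wide
2. ld @i3  | no-port MEM/MEM
3. st/and @i4+i5  | 2-wide
4. beq @i6  | no-port BR/MEM
5. ld @i7  | no-port MEM/MEM
6. ld @i8  | tail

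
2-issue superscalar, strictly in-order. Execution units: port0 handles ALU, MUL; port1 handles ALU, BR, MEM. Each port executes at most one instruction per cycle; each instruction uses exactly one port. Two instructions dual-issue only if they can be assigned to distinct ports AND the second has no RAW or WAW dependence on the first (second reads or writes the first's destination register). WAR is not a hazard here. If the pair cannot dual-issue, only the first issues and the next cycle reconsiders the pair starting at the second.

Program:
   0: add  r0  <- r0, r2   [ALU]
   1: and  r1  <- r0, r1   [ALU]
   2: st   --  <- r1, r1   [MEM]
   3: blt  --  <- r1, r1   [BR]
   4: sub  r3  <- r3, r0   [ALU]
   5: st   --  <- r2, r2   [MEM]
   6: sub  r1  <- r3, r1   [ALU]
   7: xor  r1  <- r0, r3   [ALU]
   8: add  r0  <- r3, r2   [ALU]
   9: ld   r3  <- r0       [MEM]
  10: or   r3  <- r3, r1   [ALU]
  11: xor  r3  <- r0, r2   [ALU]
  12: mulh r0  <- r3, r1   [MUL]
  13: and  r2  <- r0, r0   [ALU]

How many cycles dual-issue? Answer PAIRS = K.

PAIRS = 3

  cy0 -> i0 (add) RAW r0
  cy1 -> i1 (and) RAW r1
  cy2 -> i2 (st) no-port MEM/BR
  cy3 -> i3+i4 (blt/sub) 2-wide
  cy4 -> i5+i6 (st/sub) 2-wide
  cy5 -> i7+i8 (xor/add) 2-wide
  cy6 -> i9 (ld) RAW+WAW r3
  cy7 -> i10 (or) WAW r3
  cy8 -> i11 (xor) RAW r3
  cy9 -> i12 (mulh) RAW r0
  cy10 -> i13 (and) tail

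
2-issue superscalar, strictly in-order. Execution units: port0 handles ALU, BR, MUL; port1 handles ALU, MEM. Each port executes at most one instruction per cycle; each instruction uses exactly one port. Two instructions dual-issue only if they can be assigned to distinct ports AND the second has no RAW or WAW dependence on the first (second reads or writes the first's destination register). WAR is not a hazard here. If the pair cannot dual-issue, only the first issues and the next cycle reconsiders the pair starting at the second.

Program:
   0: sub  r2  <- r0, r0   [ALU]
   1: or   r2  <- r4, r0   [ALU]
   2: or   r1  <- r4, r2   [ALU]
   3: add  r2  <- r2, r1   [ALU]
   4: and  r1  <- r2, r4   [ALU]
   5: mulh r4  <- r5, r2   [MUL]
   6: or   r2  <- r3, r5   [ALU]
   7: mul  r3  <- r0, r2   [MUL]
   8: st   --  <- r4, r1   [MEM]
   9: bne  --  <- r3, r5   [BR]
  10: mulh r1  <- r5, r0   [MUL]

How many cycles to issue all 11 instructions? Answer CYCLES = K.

CYCLES = 9

  cy0 -> i0 (sub) WAW r2
  cy1 -> i1 (or) RAW r2
  cy2 -> i2 (or) RAW r1
  cy3 -> i3 (add) RAW r2
  cy4 -> i4/i5 (and;mulh) pair
  cy5 -> i6 (or) RAW r2
  cy6 -> i7/i8 (mul;st) pair
  cy7 -> i9 (bne) no-port BR/MUL
  cy8 -> i10 (mulh) tail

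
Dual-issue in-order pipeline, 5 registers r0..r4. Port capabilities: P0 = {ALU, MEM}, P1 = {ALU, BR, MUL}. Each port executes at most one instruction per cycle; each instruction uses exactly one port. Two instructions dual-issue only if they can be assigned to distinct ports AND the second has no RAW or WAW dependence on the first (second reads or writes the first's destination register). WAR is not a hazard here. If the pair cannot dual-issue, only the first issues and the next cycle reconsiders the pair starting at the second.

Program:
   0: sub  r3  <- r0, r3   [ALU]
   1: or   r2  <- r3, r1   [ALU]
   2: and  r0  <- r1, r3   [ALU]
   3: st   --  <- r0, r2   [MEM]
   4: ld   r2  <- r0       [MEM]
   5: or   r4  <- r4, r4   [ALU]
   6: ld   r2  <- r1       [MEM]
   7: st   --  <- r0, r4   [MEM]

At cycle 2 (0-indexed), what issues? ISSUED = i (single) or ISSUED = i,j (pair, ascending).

  cy0 -> i0 (sub.ALU) RAW r3
  cy1 -> i1+i2 (or.ALU;and.ALU) pair
  cy2 -> i3 (st.MEM) no-port MEM/MEM
  cy3 -> i4+i5 (ld.MEM;or.ALU) pair
  cy4 -> i6 (ld.MEM) no-port MEM/MEM
  cy5 -> i7 (st.MEM) tail

ISSUED = 3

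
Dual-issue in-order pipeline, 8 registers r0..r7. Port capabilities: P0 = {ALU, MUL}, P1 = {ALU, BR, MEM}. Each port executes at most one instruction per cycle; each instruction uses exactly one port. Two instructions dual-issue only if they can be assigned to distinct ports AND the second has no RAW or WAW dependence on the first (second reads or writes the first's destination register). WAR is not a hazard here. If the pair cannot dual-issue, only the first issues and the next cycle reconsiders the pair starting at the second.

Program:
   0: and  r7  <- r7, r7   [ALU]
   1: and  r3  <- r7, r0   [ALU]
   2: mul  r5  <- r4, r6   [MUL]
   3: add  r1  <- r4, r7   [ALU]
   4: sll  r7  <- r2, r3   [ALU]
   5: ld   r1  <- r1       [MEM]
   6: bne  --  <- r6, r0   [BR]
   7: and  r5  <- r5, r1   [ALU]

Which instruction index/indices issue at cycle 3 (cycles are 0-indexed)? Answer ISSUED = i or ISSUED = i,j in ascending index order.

ISSUED = 5

#0 head=0: and i0 RAW r7
#1 head=1: and/mul i1,i2 2-wide
#2 head=3: add/sll i3,i4 2-wide
#3 head=5: ld i5 no-port MEM/BR
#4 head=6: bne/and i6,i7 2-wide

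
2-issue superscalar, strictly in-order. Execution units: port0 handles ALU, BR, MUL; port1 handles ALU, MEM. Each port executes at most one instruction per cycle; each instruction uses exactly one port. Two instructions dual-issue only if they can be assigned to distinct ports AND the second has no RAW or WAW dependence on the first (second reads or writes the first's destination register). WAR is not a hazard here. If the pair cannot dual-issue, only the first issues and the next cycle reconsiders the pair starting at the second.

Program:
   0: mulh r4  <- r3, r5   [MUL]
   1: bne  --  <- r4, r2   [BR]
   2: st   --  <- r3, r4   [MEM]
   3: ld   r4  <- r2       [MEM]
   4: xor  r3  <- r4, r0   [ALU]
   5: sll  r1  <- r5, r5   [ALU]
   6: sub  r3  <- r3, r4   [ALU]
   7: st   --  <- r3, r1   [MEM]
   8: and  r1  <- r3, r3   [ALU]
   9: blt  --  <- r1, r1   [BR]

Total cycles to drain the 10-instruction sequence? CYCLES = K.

CYCLES = 7

t=0 i0:mulh.MUL ; no-port MUL/BR
t=1 i1+i2:bne.BR st.MEM ; 2-wide
t=2 i3:ld.MEM ; RAW r4
t=3 i4+i5:xor.ALU sll.ALU ; 2-wide
t=4 i6:sub.ALU ; RAW r3
t=5 i7+i8:st.MEM and.ALU ; 2-wide
t=6 i9:blt.BR ; tail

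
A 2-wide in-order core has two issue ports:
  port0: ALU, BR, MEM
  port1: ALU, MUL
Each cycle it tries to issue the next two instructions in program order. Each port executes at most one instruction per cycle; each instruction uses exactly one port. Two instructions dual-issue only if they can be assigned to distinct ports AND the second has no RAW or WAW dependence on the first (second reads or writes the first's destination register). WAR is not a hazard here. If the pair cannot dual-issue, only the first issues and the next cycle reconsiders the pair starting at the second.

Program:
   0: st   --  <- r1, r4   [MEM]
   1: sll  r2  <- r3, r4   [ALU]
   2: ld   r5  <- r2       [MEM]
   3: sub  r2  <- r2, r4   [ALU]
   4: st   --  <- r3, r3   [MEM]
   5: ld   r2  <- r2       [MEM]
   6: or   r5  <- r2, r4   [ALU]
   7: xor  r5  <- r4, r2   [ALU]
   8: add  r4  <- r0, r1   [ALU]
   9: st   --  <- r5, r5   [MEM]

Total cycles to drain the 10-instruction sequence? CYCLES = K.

CYCLES = 7

#0 head=0: st/sll i0+i1 pair
#1 head=2: ld/sub i2+i3 pair
#2 head=4: st i4 no-port MEM/MEM
#3 head=5: ld i5 RAW r2
#4 head=6: or i6 WAW r5
#5 head=7: xor/add i7+i8 pair
#6 head=9: st i9 tail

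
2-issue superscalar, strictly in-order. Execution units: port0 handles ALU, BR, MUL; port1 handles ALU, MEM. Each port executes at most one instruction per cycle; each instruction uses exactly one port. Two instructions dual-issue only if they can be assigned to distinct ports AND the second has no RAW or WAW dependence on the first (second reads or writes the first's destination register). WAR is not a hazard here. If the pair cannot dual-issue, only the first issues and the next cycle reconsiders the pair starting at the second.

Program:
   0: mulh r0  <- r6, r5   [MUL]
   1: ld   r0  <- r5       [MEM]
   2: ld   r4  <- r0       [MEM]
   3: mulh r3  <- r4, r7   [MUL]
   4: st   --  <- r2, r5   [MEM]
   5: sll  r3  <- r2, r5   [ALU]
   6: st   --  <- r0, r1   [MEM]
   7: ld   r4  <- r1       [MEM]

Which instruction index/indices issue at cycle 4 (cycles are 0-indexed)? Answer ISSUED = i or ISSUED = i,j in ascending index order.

c0: i0 mulh  WAW r0
c1: i1 ld  no-port MEM/MEM
c2: i2 ld  RAW r4
c3: i3+i4 mulh st  dual
c4: i5+i6 sll st  dual
c5: i7 ld  tail

ISSUED = 5,6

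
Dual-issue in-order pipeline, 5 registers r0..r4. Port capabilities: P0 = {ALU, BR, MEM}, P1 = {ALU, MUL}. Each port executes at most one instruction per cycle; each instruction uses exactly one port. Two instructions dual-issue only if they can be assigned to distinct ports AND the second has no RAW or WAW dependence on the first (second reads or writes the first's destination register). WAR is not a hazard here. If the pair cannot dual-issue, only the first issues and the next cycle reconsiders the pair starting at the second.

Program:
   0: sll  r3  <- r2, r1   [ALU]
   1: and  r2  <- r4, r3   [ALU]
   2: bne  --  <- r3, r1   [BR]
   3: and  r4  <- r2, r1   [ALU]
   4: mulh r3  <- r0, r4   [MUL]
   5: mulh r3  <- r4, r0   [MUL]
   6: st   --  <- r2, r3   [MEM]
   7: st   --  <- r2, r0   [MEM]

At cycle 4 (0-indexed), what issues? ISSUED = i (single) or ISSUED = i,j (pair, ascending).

ISSUED = 5

  cy0 -> i0 (sll) RAW r3
  cy1 -> i1,i2 (and;bne) dual
  cy2 -> i3 (and) RAW r4
  cy3 -> i4 (mulh) no-port MUL/MUL
  cy4 -> i5 (mulh) RAW r3
  cy5 -> i6 (st) no-port MEM/MEM
  cy6 -> i7 (st) tail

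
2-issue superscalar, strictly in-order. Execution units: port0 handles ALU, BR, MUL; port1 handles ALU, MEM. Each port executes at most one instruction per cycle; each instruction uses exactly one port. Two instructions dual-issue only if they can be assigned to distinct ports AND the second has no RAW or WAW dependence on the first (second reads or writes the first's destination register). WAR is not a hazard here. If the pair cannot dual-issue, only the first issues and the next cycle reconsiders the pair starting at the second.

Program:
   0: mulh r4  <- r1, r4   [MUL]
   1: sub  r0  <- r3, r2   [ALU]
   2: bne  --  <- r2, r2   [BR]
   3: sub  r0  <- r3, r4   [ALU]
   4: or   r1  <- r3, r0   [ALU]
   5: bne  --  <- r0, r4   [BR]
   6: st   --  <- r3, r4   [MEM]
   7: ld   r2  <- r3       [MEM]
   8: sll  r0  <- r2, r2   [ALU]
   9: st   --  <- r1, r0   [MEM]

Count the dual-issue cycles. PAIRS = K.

PAIRS = 3

#0 head=0: mulh+sub i0,i1 2-wide
#1 head=2: bne+sub i2,i3 2-wide
#2 head=4: or+bne i4,i5 2-wide
#3 head=6: st i6 no-port MEM/MEM
#4 head=7: ld i7 RAW r2
#5 head=8: sll i8 RAW r0
#6 head=9: st i9 tail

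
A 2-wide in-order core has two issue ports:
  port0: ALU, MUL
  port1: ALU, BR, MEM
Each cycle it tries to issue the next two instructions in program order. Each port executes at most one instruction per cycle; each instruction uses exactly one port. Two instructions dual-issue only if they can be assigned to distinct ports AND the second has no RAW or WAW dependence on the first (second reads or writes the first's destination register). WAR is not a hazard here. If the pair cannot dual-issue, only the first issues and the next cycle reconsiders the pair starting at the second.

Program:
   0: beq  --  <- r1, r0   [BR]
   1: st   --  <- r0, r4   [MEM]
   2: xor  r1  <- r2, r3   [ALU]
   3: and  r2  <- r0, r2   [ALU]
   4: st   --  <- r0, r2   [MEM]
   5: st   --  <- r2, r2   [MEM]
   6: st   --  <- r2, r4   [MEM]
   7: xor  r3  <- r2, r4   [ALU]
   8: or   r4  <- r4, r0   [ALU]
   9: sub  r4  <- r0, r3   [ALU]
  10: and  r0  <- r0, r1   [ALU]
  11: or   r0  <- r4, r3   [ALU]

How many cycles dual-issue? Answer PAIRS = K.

t=0 i0:beq ; no-port BR/MEM
t=1 i1&i2:st+xor ; 2-wide
t=2 i3:and ; RAW r2
t=3 i4:st ; no-port MEM/MEM
t=4 i5:st ; no-port MEM/MEM
t=5 i6&i7:st+xor ; 2-wide
t=6 i8:or ; WAW r4
t=7 i9&i10:sub+and ; 2-wide
t=8 i11:or ; tail

PAIRS = 3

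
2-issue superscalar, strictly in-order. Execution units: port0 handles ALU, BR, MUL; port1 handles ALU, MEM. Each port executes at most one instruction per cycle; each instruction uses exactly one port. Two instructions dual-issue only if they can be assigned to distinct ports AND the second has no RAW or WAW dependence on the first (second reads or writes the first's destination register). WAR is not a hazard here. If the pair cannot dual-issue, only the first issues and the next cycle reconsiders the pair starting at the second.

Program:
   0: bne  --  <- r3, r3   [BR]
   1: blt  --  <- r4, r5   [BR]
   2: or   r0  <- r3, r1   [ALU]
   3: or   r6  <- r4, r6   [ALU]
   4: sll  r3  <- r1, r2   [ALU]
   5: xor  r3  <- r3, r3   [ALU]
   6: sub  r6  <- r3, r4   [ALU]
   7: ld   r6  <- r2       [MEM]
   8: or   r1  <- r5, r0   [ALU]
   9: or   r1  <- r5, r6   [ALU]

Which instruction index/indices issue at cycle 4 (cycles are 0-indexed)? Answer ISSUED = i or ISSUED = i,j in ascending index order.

ISSUED = 6

0. bne.BR @i0  | no-port BR/BR
1. blt.BR+or.ALU @i1+i2  | dual
2. or.ALU+sll.ALU @i3+i4  | dual
3. xor.ALU @i5  | RAW r3
4. sub.ALU @i6  | WAW r6
5. ld.MEM+or.ALU @i7+i8  | dual
6. or.ALU @i9  | tail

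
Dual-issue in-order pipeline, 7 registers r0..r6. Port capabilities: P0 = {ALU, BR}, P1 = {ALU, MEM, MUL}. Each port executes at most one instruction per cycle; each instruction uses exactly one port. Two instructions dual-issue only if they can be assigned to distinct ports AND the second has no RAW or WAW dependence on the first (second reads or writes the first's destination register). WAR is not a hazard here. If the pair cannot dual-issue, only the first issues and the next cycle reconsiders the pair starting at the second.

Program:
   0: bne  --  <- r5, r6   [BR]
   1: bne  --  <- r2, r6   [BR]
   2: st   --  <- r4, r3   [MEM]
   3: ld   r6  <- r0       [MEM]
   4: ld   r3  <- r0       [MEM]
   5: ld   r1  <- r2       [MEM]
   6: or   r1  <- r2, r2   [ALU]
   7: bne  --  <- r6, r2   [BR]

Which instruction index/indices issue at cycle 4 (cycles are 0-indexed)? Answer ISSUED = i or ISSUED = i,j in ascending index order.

0. bne @i0  | no-port BR/BR
1. bne;st @i1,i2  | 2-wide
2. ld @i3  | no-port MEM/MEM
3. ld @i4  | no-port MEM/MEM
4. ld @i5  | WAW r1
5. or;bne @i6,i7  | 2-wide

ISSUED = 5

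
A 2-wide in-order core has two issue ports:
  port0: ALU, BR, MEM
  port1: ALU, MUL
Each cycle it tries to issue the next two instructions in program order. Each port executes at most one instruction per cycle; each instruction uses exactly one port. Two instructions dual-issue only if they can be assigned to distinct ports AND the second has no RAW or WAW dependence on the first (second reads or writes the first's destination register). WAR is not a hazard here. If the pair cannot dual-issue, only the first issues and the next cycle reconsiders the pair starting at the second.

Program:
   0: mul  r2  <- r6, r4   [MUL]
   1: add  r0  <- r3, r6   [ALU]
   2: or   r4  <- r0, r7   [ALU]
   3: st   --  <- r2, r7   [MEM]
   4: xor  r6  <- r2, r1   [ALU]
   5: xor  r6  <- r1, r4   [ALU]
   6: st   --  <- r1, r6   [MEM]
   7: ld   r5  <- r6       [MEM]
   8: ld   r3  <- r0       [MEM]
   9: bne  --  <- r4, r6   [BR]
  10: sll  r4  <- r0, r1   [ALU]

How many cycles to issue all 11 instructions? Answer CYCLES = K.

  cy0 -> i0,i1 (mul.MUL/add.ALU) 2-wide
  cy1 -> i2,i3 (or.ALU/st.MEM) 2-wide
  cy2 -> i4 (xor.ALU) WAW r6
  cy3 -> i5 (xor.ALU) RAW r6
  cy4 -> i6 (st.MEM) no-port MEM/MEM
  cy5 -> i7 (ld.MEM) no-port MEM/MEM
  cy6 -> i8 (ld.MEM) no-port MEM/BR
  cy7 -> i9,i10 (bne.BR/sll.ALU) 2-wide

CYCLES = 8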